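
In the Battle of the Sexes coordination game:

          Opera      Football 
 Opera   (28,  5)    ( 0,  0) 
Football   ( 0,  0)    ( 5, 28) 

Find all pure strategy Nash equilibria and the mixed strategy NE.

Pure NE: (Opera, Opera) and (Football, Football); Mixed NE: p = 0.8485, q = 0.1515

Work:
Check pure NE:
(Opera, Opera): (28, 5) - no unilateral deviation beneficial
(Football, Football): (5, 28) - no unilateral deviation beneficial
Mixed NE: P1 plays Opera with p = 0.8485, P2 plays Opera with q = 0.1515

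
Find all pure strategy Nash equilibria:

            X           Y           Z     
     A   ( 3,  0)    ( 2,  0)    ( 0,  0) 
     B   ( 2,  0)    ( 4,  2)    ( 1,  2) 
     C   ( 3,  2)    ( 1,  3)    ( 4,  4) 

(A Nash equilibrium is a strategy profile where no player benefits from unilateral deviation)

Nash equilibrium: (A, X), (B, Y), (C, Z)

Work:
Best responses:
  P1 vs X: payoffs [3, 2, 3] → best response A/C (payoff 3)
  P1 vs Y: payoffs [2, 4, 1] → best response B (payoff 4)
  P1 vs Z: payoffs [0, 1, 4] → best response C (payoff 4)
  P2 vs A: payoffs [0, 0, 0] → best response X/Y/Z (payoff 0)
  P2 vs B: payoffs [0, 2, 2] → best response Y/Z (payoff 2)
  P2 vs C: payoffs [2, 3, 4] → best response Z (payoff 4)
Mutual best responses: (A,X), (B,Y), (C,Z) → Nash equilibria.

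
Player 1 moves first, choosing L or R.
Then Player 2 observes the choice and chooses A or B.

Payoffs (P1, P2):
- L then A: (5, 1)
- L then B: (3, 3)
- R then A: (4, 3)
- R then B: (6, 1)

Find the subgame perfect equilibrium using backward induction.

P1 plays R, P2 plays B after L and A after R; Payoff (4, 3)

Work:
Backward induction:
After L: P2 chooses B → P1 gets 3
After R: P2 chooses A → P1 gets 4
P1 chooses R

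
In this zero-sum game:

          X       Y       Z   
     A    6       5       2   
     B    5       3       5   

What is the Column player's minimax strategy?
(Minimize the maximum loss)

Column should play Y or Z (all achieve the minimum), value = 5

Work:
Column player minimizes Row's maximum payoff:
Column X: max payoff to Row = 6
Column Y: max payoff to Row = 5
Column Z: max payoff to Row = 5
Minimum is 5, achieved by columns Y, Z (tied).
Each of Y or Z is a minimax strategy.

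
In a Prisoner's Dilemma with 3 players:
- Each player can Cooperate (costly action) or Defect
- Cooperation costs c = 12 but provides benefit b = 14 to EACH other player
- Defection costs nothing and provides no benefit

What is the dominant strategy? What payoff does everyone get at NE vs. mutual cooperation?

Dominant: Defect; NE payoff = 0; Coop payoff = 16

Work:
Defect dominates (saves cost c = 12, benefit to others is external)
NE: All defect → everyone gets 0
If all cooperate: each receives (2)×14 - 12 = 16
Social dilemma: 16 > 0 but NE gives 0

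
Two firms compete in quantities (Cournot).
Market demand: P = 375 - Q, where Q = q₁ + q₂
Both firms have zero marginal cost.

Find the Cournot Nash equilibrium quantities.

q₁* = q₂* = 125.0; P* = 125.0

Work:
Profit: π_i = P·q_i = (a - q_i - q_j)·q_i
FOC: ∂π_i/∂q_i = a - 2q_i - q_j = 0
Reaction function: q_i = (375 - q_j)/2
Symmetry: q* = 375/3 = 125.0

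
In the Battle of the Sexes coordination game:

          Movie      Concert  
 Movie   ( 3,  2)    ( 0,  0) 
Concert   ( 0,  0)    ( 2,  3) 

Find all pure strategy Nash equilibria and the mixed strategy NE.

Pure NE: (Movie, Movie) and (Concert, Concert); Mixed NE: p = 0.6, q = 0.4

Work:
Check pure NE:
(Movie, Movie): (3, 2) - no unilateral deviation beneficial
(Concert, Concert): (2, 3) - no unilateral deviation beneficial
Mixed NE: P1 plays Movie with p = 0.6, P2 plays Movie with q = 0.4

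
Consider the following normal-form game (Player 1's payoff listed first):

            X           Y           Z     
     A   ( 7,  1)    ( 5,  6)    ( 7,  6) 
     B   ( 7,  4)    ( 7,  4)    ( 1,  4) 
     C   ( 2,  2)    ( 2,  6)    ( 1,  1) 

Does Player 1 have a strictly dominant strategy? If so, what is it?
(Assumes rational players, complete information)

No strictly dominant strategy exists for Player 1

Work:
A strategy strictly dominates another if it gives a strictly higher payoff against every opponent action. Compare each pair of P1's strategies column-by-column:
  A vs B: [7 vs 7, 5 vs 7, 7 vs 1] → A does not strictly dominate B (column X: 7 ≤ 7)
  A vs C: [7 vs 2, 5 vs 2, 7 vs 1] → A strictly dominates C
  B vs A: [7 vs 7, 7 vs 5, 1 vs 7] → B does not strictly dominate A (column X: 7 ≤ 7)
  B vs C: [7 vs 2, 7 vs 2, 1 vs 1] → B does not strictly dominate C (column Z: 1 ≤ 1)
  C vs A: [2 vs 7, 2 vs 5, 1 vs 7] → C does not strictly dominate A (column X: 2 ≤ 7)
  C vs B: [2 vs 7, 2 vs 7, 1 vs 1] → C does not strictly dominate B (column X: 2 ≤ 7)
No single strategy strictly dominates all others → no strictly dominant strategy.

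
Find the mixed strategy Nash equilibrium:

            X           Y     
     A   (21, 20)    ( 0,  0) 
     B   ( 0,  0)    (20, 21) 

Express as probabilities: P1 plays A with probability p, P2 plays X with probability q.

p = 0.5122, q = 0.4878

Work:
Find probabilities that make opponent indifferent:
P2 chooses q to make P1 indifferent between A and B
P1 chooses p to make P2 indifferent between X and Y
Mixed NE: P1 plays (A: 0.5122, B: 0.4878), P2 plays (X: 0.4878, Y: 0.5122)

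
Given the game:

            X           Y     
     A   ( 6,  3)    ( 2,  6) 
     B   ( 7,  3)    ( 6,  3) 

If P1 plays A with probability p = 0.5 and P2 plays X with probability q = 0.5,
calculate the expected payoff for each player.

E[P1] = 5.25, E[P2] = 3.75

Work:
E[P1] = p·q·π₁(A,X) + p·(1-q)·π₁(A,Y) + (1-p)·q·π₁(B,X) + (1-p)·(1-q)·π₁(B,Y)
= 0.5·0.5·6 + 0.5·0.5·2 + 0.5·0.5·7 + 0.5·0.5·6
= 5.25

E[P2] = 3.75 (similar calculation)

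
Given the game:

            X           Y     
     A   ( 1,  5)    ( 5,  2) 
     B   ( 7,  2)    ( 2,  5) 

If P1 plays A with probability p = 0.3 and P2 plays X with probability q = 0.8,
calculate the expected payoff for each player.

E[P1] = 4.74, E[P2] = 3.14

Work:
E[P1] = p·q·π₁(A,X) + p·(1-q)·π₁(A,Y) + (1-p)·q·π₁(B,X) + (1-p)·(1-q)·π₁(B,Y)
= 0.3·0.8·1 + 0.3·0.2·5 + 0.7·0.8·7 + 0.7·0.2·2
= 4.74

E[P2] = 3.14 (similar calculation)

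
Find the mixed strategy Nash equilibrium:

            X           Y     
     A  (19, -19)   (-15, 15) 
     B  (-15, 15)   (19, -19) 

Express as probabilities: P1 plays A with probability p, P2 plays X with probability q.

p = 0.5, q = 0.5

Work:
Find probabilities that make opponent indifferent:
P2 chooses q to make P1 indifferent between A and B
P1 chooses p to make P2 indifferent between X and Y
Mixed NE: P1 plays (A: 0.5, B: 0.5), P2 plays (X: 0.5, Y: 0.5)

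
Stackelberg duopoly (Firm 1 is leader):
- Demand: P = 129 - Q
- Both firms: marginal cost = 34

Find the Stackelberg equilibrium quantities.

q₁* (leader) = 47.5, q₂* (follower) = 23.75

Work:
Follower's reaction: q₂ = (a - c - q₁)/2
Leader substitutes: π₁ = q₁·(a - q₁ - (a-c-q₁)/2 - c)
FOC: q₁* = (129 - 34)/2 = 47.50
Then: q₂* = (129 - 34 - 47.5)/2 = 23.75
Leader has first-mover advantage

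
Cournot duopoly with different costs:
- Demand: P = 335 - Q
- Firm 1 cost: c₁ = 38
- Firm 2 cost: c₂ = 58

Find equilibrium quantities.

q₁* = 105.67, q₂* = 85.67

Work:
Reaction: q₁ = (335 - 38 - q₂)/2
Reaction: q₂ = (335 - 58 - q₁)/2
Solve simultaneously:
q₁* = (335 - 2×38 + 58)/3 = 105.67
q₂* = (335 - 2×58 + 38)/3 = 85.67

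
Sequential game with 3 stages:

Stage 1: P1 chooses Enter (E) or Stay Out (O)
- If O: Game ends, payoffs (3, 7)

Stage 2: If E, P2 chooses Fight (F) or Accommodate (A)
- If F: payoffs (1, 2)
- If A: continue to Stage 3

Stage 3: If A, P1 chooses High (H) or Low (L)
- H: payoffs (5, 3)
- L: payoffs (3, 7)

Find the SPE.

SPE: (E, A, H); Outcome (5, 3)

Work:
Stage 3: P1 chooses H (5 vs 3)
Stage 2: P2: F->2, A->3 (anticipating H). Choose A
Stage 1: P1: O->3, E->5 (anticipating A, H). Choose E
SPE path: E -> A -> H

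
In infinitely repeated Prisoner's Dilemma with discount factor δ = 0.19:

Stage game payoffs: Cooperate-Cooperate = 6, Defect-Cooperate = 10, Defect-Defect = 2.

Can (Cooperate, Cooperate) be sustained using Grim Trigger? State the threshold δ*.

δ* = 0.5; since δ = 0.19 < 0.5, cooperation cannot be sustained

Work:
For Grim Trigger:
Cooperate forever: 6/(1-δ)
Defect then punished: 10 + 2·δ/(1-δ)
Need: 6/(1-δ) ≥ 10 + 2·δ/(1-δ)
Solving: δ ≥ (T-R)/(T-P) = (10-6)/(10-2) = 0.5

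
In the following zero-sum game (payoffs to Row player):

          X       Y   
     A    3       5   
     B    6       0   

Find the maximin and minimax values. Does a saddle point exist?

Maximin = 3, Minimax = 5, Saddle: False

Work:
Row minimums: [3, 0] → maximin = 3
Column maximums: [6, 5] → minimax = 5
No saddle point (maximin ≠ minimax). Mixed strategy needed.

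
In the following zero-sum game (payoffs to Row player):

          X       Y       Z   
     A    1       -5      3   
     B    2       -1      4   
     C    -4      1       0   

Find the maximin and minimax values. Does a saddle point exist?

Maximin = -1, Minimax = 1, Saddle: False

Work:
Row minimums: [-5, -1, -4] → maximin = -1
Column maximums: [2, 1, 4] → minimax = 1
No saddle point (maximin ≠ minimax). Mixed strategy needed.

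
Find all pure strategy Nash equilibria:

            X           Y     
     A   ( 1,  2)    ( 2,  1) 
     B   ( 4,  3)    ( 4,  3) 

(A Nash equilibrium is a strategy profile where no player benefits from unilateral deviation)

Nash equilibrium: (B, X), (B, Y)

Work:
Best responses:
  P1 vs X: payoffs [1, 4] → best response B (payoff 4)
  P1 vs Y: payoffs [2, 4] → best response B (payoff 4)
  P2 vs A: payoffs [2, 1] → best response X (payoff 2)
  P2 vs B: payoffs [3, 3] → best response X/Y (payoff 3)
Mutual best responses: (B,X), (B,Y) → Nash equilibria.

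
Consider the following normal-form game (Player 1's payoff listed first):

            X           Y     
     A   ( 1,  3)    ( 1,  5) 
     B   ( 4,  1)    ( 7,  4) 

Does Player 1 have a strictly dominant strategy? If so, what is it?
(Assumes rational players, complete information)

Yes, Player 1's strictly dominant strategy is B

Work:
A strategy strictly dominates another if it gives a strictly higher payoff against every opponent action. Compare each pair of P1's strategies column-by-column:
  A vs B: [1 vs 4, 1 vs 7] → A does not strictly dominate B (column X: 1 ≤ 4)
  B vs A: [4 vs 1, 7 vs 1] → B strictly dominates A
B strictly dominates every other strategy → strictly dominant.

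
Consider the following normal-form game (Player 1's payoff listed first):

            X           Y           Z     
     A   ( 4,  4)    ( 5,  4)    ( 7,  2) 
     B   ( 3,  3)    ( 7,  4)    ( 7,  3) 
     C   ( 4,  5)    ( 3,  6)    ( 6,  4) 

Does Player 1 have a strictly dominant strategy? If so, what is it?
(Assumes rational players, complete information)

No strictly dominant strategy exists for Player 1

Work:
A strategy strictly dominates another if it gives a strictly higher payoff against every opponent action. Compare each pair of P1's strategies column-by-column:
  A vs B: [4 vs 3, 5 vs 7, 7 vs 7] → A does not strictly dominate B (column Y: 5 ≤ 7)
  A vs C: [4 vs 4, 5 vs 3, 7 vs 6] → A does not strictly dominate C (column X: 4 ≤ 4)
  B vs A: [3 vs 4, 7 vs 5, 7 vs 7] → B does not strictly dominate A (column X: 3 ≤ 4)
  B vs C: [3 vs 4, 7 vs 3, 7 vs 6] → B does not strictly dominate C (column X: 3 ≤ 4)
  C vs A: [4 vs 4, 3 vs 5, 6 vs 7] → C does not strictly dominate A (column X: 4 ≤ 4)
  C vs B: [4 vs 3, 3 vs 7, 6 vs 7] → C does not strictly dominate B (column Y: 3 ≤ 7)
No single strategy strictly dominates all others → no strictly dominant strategy.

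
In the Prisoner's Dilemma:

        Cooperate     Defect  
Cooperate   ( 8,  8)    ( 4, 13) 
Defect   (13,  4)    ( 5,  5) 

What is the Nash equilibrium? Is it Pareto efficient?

(Defect, Defect) is NE; not Pareto efficient

Work:
Defect dominates Cooperate for both players:
If P2 cooperates: Defect (13) > Cooperate (8)
If P2 defects: Defect (5) > Cooperate (4)
NE: (Defect, Defect) with payoff (5, 5)
But (Cooperate, Cooperate) = (8, 8) Pareto dominates (5, 5)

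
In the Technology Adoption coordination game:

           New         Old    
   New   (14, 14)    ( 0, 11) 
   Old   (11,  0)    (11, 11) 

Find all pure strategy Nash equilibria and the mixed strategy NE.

Pure NE: (New, New) and (Old, Old); Mixed NE: p = 0.7857, q = 0.7857

Work:
Check pure NE:
(New, New): (14, 14) - no unilateral deviation beneficial
(Old, Old): (11, 11) - no unilateral deviation beneficial
Mixed NE: P1 plays New with p = 0.7857, P2 plays New with q = 0.7857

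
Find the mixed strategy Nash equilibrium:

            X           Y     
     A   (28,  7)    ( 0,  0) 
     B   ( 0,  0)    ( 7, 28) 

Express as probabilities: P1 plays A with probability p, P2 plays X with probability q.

p = 0.8, q = 0.2

Work:
Find probabilities that make opponent indifferent:
P2 chooses q to make P1 indifferent between A and B
P1 chooses p to make P2 indifferent between X and Y
Mixed NE: P1 plays (A: 0.8, B: 0.2), P2 plays (X: 0.2, Y: 0.8)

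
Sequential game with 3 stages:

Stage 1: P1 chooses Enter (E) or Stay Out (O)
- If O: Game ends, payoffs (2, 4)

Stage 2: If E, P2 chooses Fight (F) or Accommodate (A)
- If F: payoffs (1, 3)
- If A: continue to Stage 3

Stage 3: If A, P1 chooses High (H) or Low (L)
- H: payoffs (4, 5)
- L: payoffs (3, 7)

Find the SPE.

SPE: (E, A, H); Outcome (4, 5)

Work:
Stage 3: P1 chooses H (4 vs 3)
Stage 2: P2: F->3, A->5 (anticipating H). Choose A
Stage 1: P1: O->2, E->4 (anticipating A, H). Choose E
SPE path: E -> A -> H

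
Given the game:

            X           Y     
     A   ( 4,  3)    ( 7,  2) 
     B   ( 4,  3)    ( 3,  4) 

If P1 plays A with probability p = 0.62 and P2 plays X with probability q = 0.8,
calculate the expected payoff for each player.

E[P1] = 4.296, E[P2] = 2.952

Work:
E[P1] = p·q·π₁(A,X) + p·(1-q)·π₁(A,Y) + (1-p)·q·π₁(B,X) + (1-p)·(1-q)·π₁(B,Y)
= 0.62·0.8·4 + 0.62·0.2·7 + 0.38·0.8·4 + 0.38·0.2·3
= 4.296

E[P2] = 2.952 (similar calculation)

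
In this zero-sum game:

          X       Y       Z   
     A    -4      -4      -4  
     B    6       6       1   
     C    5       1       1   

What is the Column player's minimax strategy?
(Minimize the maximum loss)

Column should play Z, value = 1

Work:
Column player minimizes Row's maximum payoff:
Column X: max payoff to Row = 6
Column Y: max payoff to Row = 6
Column Z: max payoff to Row = 1
Minimum is 1, achieved by column Z.
Minimax strategy: Z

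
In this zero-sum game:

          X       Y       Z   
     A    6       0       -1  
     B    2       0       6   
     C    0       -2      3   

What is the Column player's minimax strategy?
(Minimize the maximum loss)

Column should play Y, value = 0

Work:
Column player minimizes Row's maximum payoff:
Column X: max payoff to Row = 6
Column Y: max payoff to Row = 0
Column Z: max payoff to Row = 6
Minimum is 0, achieved by column Y.
Minimax strategy: Y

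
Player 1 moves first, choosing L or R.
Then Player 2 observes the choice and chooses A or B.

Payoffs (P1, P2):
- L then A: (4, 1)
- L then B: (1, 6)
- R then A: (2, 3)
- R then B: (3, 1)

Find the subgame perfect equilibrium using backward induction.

P1 plays R, P2 plays B after L and A after R; Payoff (2, 3)

Work:
Backward induction:
After L: P2 chooses B → P1 gets 1
After R: P2 chooses A → P1 gets 2
P1 chooses R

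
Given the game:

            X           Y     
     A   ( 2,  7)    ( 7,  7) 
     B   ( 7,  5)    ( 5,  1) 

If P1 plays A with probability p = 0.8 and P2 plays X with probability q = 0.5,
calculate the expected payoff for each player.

E[P1] = 4.8, E[P2] = 6.2

Work:
E[P1] = p·q·π₁(A,X) + p·(1-q)·π₁(A,Y) + (1-p)·q·π₁(B,X) + (1-p)·(1-q)·π₁(B,Y)
= 0.8·0.5·2 + 0.8·0.5·7 + 0.2·0.5·7 + 0.2·0.5·5
= 4.8

E[P2] = 6.2 (similar calculation)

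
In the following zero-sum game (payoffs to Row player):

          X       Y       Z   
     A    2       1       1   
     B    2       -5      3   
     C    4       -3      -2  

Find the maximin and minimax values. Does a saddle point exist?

Maximin = 1, Minimax = 1, Saddle: True

Work:
Row minimums: [1, -5, -3] → maximin = 1
Column maximums: [4, 1, 3] → minimax = 1
Saddle point exists! Game value = 1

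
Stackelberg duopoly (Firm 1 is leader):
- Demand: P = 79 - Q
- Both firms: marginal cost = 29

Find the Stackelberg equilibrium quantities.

q₁* (leader) = 25.0, q₂* (follower) = 12.5

Work:
Follower's reaction: q₂ = (a - c - q₁)/2
Leader substitutes: π₁ = q₁·(a - q₁ - (a-c-q₁)/2 - c)
FOC: q₁* = (79 - 29)/2 = 25.00
Then: q₂* = (79 - 29 - 25.0)/2 = 12.50
Leader has first-mover advantage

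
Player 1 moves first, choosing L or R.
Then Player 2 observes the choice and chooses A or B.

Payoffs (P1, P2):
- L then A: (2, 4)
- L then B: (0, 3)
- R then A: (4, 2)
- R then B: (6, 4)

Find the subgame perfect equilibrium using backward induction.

P1 plays R, P2 plays A after L and B after R; Payoff (6, 4)

Work:
Backward induction:
After L: P2 chooses A → P1 gets 2
After R: P2 chooses B → P1 gets 6
P1 chooses R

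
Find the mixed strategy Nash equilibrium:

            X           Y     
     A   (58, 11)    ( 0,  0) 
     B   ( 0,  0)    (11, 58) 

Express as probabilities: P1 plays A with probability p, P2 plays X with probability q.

p = 0.8406, q = 0.1594

Work:
Find probabilities that make opponent indifferent:
P2 chooses q to make P1 indifferent between A and B
P1 chooses p to make P2 indifferent between X and Y
Mixed NE: P1 plays (A: 0.8406, B: 0.1594), P2 plays (X: 0.1594, Y: 0.8406)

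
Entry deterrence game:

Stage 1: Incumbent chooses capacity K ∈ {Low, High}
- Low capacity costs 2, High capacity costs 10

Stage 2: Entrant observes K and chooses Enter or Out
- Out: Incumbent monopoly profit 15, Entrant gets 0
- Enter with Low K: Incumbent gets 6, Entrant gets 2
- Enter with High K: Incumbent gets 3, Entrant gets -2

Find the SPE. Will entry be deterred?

SPE: (High, Enter|Low, Out|High); Entry deterred. Incumbent net profit = 5

Work:
After Low K: Entrant enters (2 > 0)
After High K: Entrant stays out (-2 < 0)
Incumbent: Low → 6−2=4, High → 15−10=5
Incumbent chooses High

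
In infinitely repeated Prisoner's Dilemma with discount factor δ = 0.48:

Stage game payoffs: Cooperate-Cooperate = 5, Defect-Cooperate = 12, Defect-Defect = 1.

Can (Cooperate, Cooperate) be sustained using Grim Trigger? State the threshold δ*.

δ* = 0.6364; since δ = 0.48 < 0.6364, cooperation cannot be sustained

Work:
For Grim Trigger:
Cooperate forever: 5/(1-δ)
Defect then punished: 12 + 1·δ/(1-δ)
Need: 5/(1-δ) ≥ 12 + 1·δ/(1-δ)
Solving: δ ≥ (T-R)/(T-P) = (12-5)/(12-1) = 0.6364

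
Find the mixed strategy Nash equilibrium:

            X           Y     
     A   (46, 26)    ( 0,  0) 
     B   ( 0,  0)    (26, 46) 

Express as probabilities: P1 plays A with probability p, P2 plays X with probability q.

p = 0.6389, q = 0.3611

Work:
Find probabilities that make opponent indifferent:
P2 chooses q to make P1 indifferent between A and B
P1 chooses p to make P2 indifferent between X and Y
Mixed NE: P1 plays (A: 0.6389, B: 0.3611), P2 plays (X: 0.3611, Y: 0.6389)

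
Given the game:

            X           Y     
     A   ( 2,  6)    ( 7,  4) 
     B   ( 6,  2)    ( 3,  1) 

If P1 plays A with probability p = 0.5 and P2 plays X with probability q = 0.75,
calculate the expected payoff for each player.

E[P1] = 4.25, E[P2] = 3.625

Work:
E[P1] = p·q·π₁(A,X) + p·(1-q)·π₁(A,Y) + (1-p)·q·π₁(B,X) + (1-p)·(1-q)·π₁(B,Y)
= 0.5·0.75·2 + 0.5·0.25·7 + 0.5·0.75·6 + 0.5·0.25·3
= 4.25

E[P2] = 3.625 (similar calculation)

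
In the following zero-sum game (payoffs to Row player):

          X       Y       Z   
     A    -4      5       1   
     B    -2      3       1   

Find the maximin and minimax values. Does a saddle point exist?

Maximin = -2, Minimax = -2, Saddle: True

Work:
Row minimums: [-4, -2] → maximin = -2
Column maximums: [-2, 5, 1] → minimax = -2
Saddle point exists! Game value = -2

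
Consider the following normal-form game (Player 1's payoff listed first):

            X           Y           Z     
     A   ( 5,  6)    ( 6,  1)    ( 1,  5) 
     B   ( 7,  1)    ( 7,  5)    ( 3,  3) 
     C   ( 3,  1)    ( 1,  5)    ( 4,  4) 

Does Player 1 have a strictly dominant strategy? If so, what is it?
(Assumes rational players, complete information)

No strictly dominant strategy exists for Player 1

Work:
A strategy strictly dominates another if it gives a strictly higher payoff against every opponent action. Compare each pair of P1's strategies column-by-column:
  A vs B: [5 vs 7, 6 vs 7, 1 vs 3] → A does not strictly dominate B (column X: 5 ≤ 7)
  A vs C: [5 vs 3, 6 vs 1, 1 vs 4] → A does not strictly dominate C (column Z: 1 ≤ 4)
  B vs A: [7 vs 5, 7 vs 6, 3 vs 1] → B strictly dominates A
  B vs C: [7 vs 3, 7 vs 1, 3 vs 4] → B does not strictly dominate C (column Z: 3 ≤ 4)
  C vs A: [3 vs 5, 1 vs 6, 4 vs 1] → C does not strictly dominate A (column X: 3 ≤ 5)
  C vs B: [3 vs 7, 1 vs 7, 4 vs 3] → C does not strictly dominate B (column X: 3 ≤ 7)
No single strategy strictly dominates all others → no strictly dominant strategy.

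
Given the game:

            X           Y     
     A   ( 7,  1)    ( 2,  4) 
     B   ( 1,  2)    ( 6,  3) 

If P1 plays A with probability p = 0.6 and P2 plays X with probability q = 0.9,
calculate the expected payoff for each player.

E[P1] = 4.5, E[P2] = 1.62

Work:
E[P1] = p·q·π₁(A,X) + p·(1-q)·π₁(A,Y) + (1-p)·q·π₁(B,X) + (1-p)·(1-q)·π₁(B,Y)
= 0.6·0.9·7 + 0.6·0.1·2 + 0.4·0.9·1 + 0.4·0.1·6
= 4.5

E[P2] = 1.62 (similar calculation)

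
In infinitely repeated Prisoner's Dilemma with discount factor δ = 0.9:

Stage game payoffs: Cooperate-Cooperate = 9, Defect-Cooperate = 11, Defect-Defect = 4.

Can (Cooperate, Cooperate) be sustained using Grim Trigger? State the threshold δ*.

δ* = 0.2857; since δ = 0.9 ≥ 0.2857, cooperation can be sustained

Work:
For Grim Trigger:
Cooperate forever: 9/(1-δ)
Defect then punished: 11 + 4·δ/(1-δ)
Need: 9/(1-δ) ≥ 11 + 4·δ/(1-δ)
Solving: δ ≥ (T-R)/(T-P) = (11-9)/(11-4) = 0.2857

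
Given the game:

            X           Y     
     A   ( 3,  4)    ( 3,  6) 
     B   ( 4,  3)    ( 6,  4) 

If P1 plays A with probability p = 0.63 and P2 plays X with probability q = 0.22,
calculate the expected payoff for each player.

E[P1] = 3.9472, E[P2] = 4.9014

Work:
E[P1] = p·q·π₁(A,X) + p·(1-q)·π₁(A,Y) + (1-p)·q·π₁(B,X) + (1-p)·(1-q)·π₁(B,Y)
= 0.63·0.22·3 + 0.63·0.78·3 + 0.37·0.22·4 + 0.37·0.78·6
= 3.9472

E[P2] = 4.9014 (similar calculation)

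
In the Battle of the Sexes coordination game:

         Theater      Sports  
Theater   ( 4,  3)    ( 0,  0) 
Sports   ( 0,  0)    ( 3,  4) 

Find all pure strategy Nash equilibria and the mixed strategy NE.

Pure NE: (Theater, Theater) and (Sports, Sports); Mixed NE: p = 0.5714, q = 0.4286

Work:
Check pure NE:
(Theater, Theater): (4, 3) - no unilateral deviation beneficial
(Sports, Sports): (3, 4) - no unilateral deviation beneficial
Mixed NE: P1 plays Theater with p = 0.5714, P2 plays Theater with q = 0.4286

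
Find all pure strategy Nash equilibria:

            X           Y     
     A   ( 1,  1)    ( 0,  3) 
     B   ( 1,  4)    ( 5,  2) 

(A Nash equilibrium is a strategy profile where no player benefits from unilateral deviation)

Nash equilibrium: (B, X)

Work:
Best responses:
  P1 vs X: payoffs [1, 1] → best response A/B (payoff 1)
  P1 vs Y: payoffs [0, 5] → best response B (payoff 5)
  P2 vs A: payoffs [1, 3] → best response Y (payoff 3)
  P2 vs B: payoffs [4, 2] → best response X (payoff 4)
Mutual best responses: (B,X) → Nash equilibria.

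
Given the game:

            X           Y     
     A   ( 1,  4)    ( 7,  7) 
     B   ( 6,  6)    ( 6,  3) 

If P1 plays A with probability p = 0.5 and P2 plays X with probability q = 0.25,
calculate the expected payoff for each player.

E[P1] = 5.75, E[P2] = 5.0

Work:
E[P1] = p·q·π₁(A,X) + p·(1-q)·π₁(A,Y) + (1-p)·q·π₁(B,X) + (1-p)·(1-q)·π₁(B,Y)
= 0.5·0.25·1 + 0.5·0.75·7 + 0.5·0.25·6 + 0.5·0.75·6
= 5.75

E[P2] = 5.0 (similar calculation)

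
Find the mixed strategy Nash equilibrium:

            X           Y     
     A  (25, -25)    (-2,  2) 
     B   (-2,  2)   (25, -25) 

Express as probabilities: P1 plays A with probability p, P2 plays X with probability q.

p = 0.5, q = 0.5

Work:
Find probabilities that make opponent indifferent:
P2 chooses q to make P1 indifferent between A and B
P1 chooses p to make P2 indifferent between X and Y
Mixed NE: P1 plays (A: 0.5, B: 0.5), P2 plays (X: 0.5, Y: 0.5)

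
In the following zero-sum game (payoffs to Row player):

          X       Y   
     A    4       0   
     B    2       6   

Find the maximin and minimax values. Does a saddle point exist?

Maximin = 2, Minimax = 4, Saddle: False

Work:
Row minimums: [0, 2] → maximin = 2
Column maximums: [4, 6] → minimax = 4
No saddle point (maximin ≠ minimax). Mixed strategy needed.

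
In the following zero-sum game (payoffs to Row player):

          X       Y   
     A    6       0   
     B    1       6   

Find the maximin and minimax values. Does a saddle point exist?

Maximin = 1, Minimax = 6, Saddle: False

Work:
Row minimums: [0, 1] → maximin = 1
Column maximums: [6, 6] → minimax = 6
No saddle point (maximin ≠ minimax). Mixed strategy needed.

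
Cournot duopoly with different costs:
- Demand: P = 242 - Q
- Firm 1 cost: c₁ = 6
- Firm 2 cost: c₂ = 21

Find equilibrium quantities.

q₁* = 83.67, q₂* = 68.67

Work:
Reaction: q₁ = (242 - 6 - q₂)/2
Reaction: q₂ = (242 - 21 - q₁)/2
Solve simultaneously:
q₁* = (242 - 2×6 + 21)/3 = 83.67
q₂* = (242 - 2×21 + 6)/3 = 68.67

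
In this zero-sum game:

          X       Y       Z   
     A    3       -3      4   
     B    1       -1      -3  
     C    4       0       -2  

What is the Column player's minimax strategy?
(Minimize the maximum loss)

Column should play Y, value = 0

Work:
Column player minimizes Row's maximum payoff:
Column X: max payoff to Row = 4
Column Y: max payoff to Row = 0
Column Z: max payoff to Row = 4
Minimum is 0, achieved by column Y.
Minimax strategy: Y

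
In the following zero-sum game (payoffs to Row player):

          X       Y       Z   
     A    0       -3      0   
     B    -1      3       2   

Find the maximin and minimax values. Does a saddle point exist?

Maximin = -1, Minimax = 0, Saddle: False

Work:
Row minimums: [-3, -1] → maximin = -1
Column maximums: [0, 3, 2] → minimax = 0
No saddle point (maximin ≠ minimax). Mixed strategy needed.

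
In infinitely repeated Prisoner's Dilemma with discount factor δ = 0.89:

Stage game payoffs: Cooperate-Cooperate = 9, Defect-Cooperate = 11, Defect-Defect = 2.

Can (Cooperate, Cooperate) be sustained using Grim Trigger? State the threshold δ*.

δ* = 0.2222; since δ = 0.89 ≥ 0.2222, cooperation can be sustained

Work:
For Grim Trigger:
Cooperate forever: 9/(1-δ)
Defect then punished: 11 + 2·δ/(1-δ)
Need: 9/(1-δ) ≥ 11 + 2·δ/(1-δ)
Solving: δ ≥ (T-R)/(T-P) = (11-9)/(11-2) = 0.2222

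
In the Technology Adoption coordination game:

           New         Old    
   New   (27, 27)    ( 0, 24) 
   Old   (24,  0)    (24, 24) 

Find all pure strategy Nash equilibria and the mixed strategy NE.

Pure NE: (New, New) and (Old, Old); Mixed NE: p = 0.8889, q = 0.8889

Work:
Check pure NE:
(New, New): (27, 27) - no unilateral deviation beneficial
(Old, Old): (24, 24) - no unilateral deviation beneficial
Mixed NE: P1 plays New with p = 0.8889, P2 plays New with q = 0.8889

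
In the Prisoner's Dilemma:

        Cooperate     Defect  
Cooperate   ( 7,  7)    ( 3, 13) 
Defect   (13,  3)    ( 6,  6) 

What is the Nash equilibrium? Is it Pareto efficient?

(Defect, Defect) is NE; not Pareto efficient

Work:
Defect dominates Cooperate for both players:
If P2 cooperates: Defect (13) > Cooperate (7)
If P2 defects: Defect (6) > Cooperate (3)
NE: (Defect, Defect) with payoff (6, 6)
But (Cooperate, Cooperate) = (7, 7) Pareto dominates (6, 6)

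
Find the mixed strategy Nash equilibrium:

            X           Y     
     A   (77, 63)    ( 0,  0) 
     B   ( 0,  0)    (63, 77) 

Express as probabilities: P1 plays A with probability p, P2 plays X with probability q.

p = 0.55, q = 0.45

Work:
Find probabilities that make opponent indifferent:
P2 chooses q to make P1 indifferent between A and B
P1 chooses p to make P2 indifferent between X and Y
Mixed NE: P1 plays (A: 0.55, B: 0.45), P2 plays (X: 0.45, Y: 0.55)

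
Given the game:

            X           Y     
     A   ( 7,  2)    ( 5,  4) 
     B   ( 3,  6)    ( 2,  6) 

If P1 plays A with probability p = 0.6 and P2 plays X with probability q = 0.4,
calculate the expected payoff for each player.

E[P1] = 4.44, E[P2] = 4.32

Work:
E[P1] = p·q·π₁(A,X) + p·(1-q)·π₁(A,Y) + (1-p)·q·π₁(B,X) + (1-p)·(1-q)·π₁(B,Y)
= 0.6·0.4·7 + 0.6·0.6·5 + 0.4·0.4·3 + 0.4·0.6·2
= 4.44

E[P2] = 4.32 (similar calculation)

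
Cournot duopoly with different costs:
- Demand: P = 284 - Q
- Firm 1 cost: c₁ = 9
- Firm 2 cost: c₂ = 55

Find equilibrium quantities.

q₁* = 107.0, q₂* = 61.0

Work:
Reaction: q₁ = (284 - 9 - q₂)/2
Reaction: q₂ = (284 - 55 - q₁)/2
Solve simultaneously:
q₁* = (284 - 2×9 + 55)/3 = 107.0
q₂* = (284 - 2×55 + 9)/3 = 61.0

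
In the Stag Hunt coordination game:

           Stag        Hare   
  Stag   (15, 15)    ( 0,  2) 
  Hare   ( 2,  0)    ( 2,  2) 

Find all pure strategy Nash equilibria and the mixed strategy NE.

Pure NE: (Stag, Stag) and (Hare, Hare); Mixed NE: p = 0.1333, q = 0.1333

Work:
Check pure NE:
(Stag, Stag): (15, 15) - no unilateral deviation beneficial
(Hare, Hare): (2, 2) - no unilateral deviation beneficial
Mixed NE: P1 plays Stag with p = 0.1333, P2 plays Stag with q = 0.1333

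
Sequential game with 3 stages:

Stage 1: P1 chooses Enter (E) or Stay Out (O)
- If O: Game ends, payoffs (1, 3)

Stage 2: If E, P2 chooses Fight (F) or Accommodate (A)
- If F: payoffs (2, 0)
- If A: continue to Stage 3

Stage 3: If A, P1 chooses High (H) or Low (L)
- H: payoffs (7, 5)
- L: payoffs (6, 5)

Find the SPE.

SPE: (E, A, H); Outcome (7, 5)

Work:
Stage 3: P1 chooses H (7 vs 6)
Stage 2: P2: F->0, A->5 (anticipating H). Choose A
Stage 1: P1: O->1, E->7 (anticipating A, H). Choose E
SPE path: E -> A -> H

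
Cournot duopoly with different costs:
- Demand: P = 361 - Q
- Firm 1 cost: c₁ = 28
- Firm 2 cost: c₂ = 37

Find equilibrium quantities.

q₁* = 114.0, q₂* = 105.0

Work:
Reaction: q₁ = (361 - 28 - q₂)/2
Reaction: q₂ = (361 - 37 - q₁)/2
Solve simultaneously:
q₁* = (361 - 2×28 + 37)/3 = 114.0
q₂* = (361 - 2×37 + 28)/3 = 105.0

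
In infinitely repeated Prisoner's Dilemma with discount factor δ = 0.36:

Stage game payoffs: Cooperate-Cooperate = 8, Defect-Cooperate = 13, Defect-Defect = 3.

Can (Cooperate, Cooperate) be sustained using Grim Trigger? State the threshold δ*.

δ* = 0.5; since δ = 0.36 < 0.5, cooperation cannot be sustained

Work:
For Grim Trigger:
Cooperate forever: 8/(1-δ)
Defect then punished: 13 + 3·δ/(1-δ)
Need: 8/(1-δ) ≥ 13 + 3·δ/(1-δ)
Solving: δ ≥ (T-R)/(T-P) = (13-8)/(13-3) = 0.5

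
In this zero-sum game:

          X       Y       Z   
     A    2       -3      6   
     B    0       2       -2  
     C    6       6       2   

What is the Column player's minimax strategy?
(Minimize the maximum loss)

Column should play X or Y or Z (all achieve the minimum), value = 6

Work:
Column player minimizes Row's maximum payoff:
Column X: max payoff to Row = 6
Column Y: max payoff to Row = 6
Column Z: max payoff to Row = 6
Minimum is 6, achieved by columns X, Y, Z (tied).
Each of X or Y or Z is a minimax strategy.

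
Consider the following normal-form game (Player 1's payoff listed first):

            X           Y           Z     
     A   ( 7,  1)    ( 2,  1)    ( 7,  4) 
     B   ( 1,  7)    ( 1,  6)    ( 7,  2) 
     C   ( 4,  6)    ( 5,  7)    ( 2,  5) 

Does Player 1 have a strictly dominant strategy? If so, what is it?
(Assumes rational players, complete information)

No strictly dominant strategy exists for Player 1

Work:
A strategy strictly dominates another if it gives a strictly higher payoff against every opponent action. Compare each pair of P1's strategies column-by-column:
  A vs B: [7 vs 1, 2 vs 1, 7 vs 7] → A does not strictly dominate B (column Z: 7 ≤ 7)
  A vs C: [7 vs 4, 2 vs 5, 7 vs 2] → A does not strictly dominate C (column Y: 2 ≤ 5)
  B vs A: [1 vs 7, 1 vs 2, 7 vs 7] → B does not strictly dominate A (column X: 1 ≤ 7)
  B vs C: [1 vs 4, 1 vs 5, 7 vs 2] → B does not strictly dominate C (column X: 1 ≤ 4)
  C vs A: [4 vs 7, 5 vs 2, 2 vs 7] → C does not strictly dominate A (column X: 4 ≤ 7)
  C vs B: [4 vs 1, 5 vs 1, 2 vs 7] → C does not strictly dominate B (column Z: 2 ≤ 7)
No single strategy strictly dominates all others → no strictly dominant strategy.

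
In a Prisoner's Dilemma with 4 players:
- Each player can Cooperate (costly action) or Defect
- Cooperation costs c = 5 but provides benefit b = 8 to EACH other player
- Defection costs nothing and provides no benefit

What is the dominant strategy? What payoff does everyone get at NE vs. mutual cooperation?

Dominant: Defect; NE payoff = 0; Coop payoff = 19

Work:
Defect dominates (saves cost c = 5, benefit to others is external)
NE: All defect → everyone gets 0
If all cooperate: each receives (3)×8 - 5 = 19
Social dilemma: 19 > 0 but NE gives 0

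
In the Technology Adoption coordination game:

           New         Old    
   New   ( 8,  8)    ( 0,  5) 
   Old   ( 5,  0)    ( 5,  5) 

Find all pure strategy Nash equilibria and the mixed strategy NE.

Pure NE: (New, New) and (Old, Old); Mixed NE: p = 0.625, q = 0.625

Work:
Check pure NE:
(New, New): (8, 8) - no unilateral deviation beneficial
(Old, Old): (5, 5) - no unilateral deviation beneficial
Mixed NE: P1 plays New with p = 0.625, P2 plays New with q = 0.625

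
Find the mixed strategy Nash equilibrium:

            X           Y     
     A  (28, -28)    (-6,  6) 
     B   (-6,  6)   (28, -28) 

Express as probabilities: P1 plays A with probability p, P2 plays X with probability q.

p = 0.5, q = 0.5

Work:
Find probabilities that make opponent indifferent:
P2 chooses q to make P1 indifferent between A and B
P1 chooses p to make P2 indifferent between X and Y
Mixed NE: P1 plays (A: 0.5, B: 0.5), P2 plays (X: 0.5, Y: 0.5)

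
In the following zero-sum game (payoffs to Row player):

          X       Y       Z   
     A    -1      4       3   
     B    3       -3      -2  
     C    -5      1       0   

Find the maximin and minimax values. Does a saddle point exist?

Maximin = -1, Minimax = 3, Saddle: False

Work:
Row minimums: [-1, -3, -5] → maximin = -1
Column maximums: [3, 4, 3] → minimax = 3
No saddle point (maximin ≠ minimax). Mixed strategy needed.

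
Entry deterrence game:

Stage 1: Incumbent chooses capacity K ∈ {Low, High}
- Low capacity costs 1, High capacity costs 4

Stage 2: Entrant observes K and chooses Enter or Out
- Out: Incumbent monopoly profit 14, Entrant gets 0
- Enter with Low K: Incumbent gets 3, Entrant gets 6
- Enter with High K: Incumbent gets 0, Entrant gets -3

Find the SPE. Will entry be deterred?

SPE: (High, Enter|Low, Out|High); Entry deterred. Incumbent net profit = 10

Work:
After Low K: Entrant enters (6 > 0)
After High K: Entrant stays out (-3 < 0)
Incumbent: Low → 3−1=2, High → 14−4=10
Incumbent chooses High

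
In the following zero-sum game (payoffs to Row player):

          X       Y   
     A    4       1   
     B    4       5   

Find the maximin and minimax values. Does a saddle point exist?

Maximin = 4, Minimax = 4, Saddle: True

Work:
Row minimums: [1, 4] → maximin = 4
Column maximums: [4, 5] → minimax = 4
Saddle point exists! Game value = 4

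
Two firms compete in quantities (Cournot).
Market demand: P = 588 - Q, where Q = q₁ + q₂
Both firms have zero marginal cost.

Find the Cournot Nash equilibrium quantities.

q₁* = q₂* = 196.0; P* = 196.0

Work:
Profit: π_i = P·q_i = (a - q_i - q_j)·q_i
FOC: ∂π_i/∂q_i = a - 2q_i - q_j = 0
Reaction function: q_i = (588 - q_j)/2
Symmetry: q* = 588/3 = 196.0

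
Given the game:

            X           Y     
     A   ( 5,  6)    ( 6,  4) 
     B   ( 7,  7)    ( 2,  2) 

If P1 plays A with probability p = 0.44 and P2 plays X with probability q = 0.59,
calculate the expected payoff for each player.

E[P1] = 5.1524, E[P2] = 5.0512

Work:
E[P1] = p·q·π₁(A,X) + p·(1-q)·π₁(A,Y) + (1-p)·q·π₁(B,X) + (1-p)·(1-q)·π₁(B,Y)
= 0.44·0.59·5 + 0.44·0.41·6 + 0.56·0.59·7 + 0.56·0.41·2
= 5.1524

E[P2] = 5.0512 (similar calculation)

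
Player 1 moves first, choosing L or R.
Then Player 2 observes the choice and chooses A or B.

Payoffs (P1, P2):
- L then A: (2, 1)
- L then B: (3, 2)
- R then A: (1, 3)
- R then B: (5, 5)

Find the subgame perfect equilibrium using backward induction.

P1 plays R, P2 plays B after L and B after R; Payoff (5, 5)

Work:
Backward induction:
After L: P2 chooses B → P1 gets 3
After R: P2 chooses B → P1 gets 5
P1 chooses R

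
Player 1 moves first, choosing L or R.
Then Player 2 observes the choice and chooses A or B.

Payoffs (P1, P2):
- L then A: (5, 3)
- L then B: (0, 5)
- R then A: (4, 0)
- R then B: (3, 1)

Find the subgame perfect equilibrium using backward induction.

P1 plays R, P2 plays B after L and B after R; Payoff (3, 1)

Work:
Backward induction:
After L: P2 chooses B → P1 gets 0
After R: P2 chooses B → P1 gets 3
P1 chooses R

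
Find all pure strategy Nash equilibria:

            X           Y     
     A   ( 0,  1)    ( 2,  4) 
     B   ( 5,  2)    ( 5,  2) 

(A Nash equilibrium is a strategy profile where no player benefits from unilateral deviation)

Nash equilibrium: (B, X), (B, Y)

Work:
Best responses:
  P1 vs X: payoffs [0, 5] → best response B (payoff 5)
  P1 vs Y: payoffs [2, 5] → best response B (payoff 5)
  P2 vs A: payoffs [1, 4] → best response Y (payoff 4)
  P2 vs B: payoffs [2, 2] → best response X/Y (payoff 2)
Mutual best responses: (B,X), (B,Y) → Nash equilibria.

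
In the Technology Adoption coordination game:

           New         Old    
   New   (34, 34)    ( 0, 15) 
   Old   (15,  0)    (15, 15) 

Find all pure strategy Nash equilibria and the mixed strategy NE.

Pure NE: (New, New) and (Old, Old); Mixed NE: p = 0.4412, q = 0.4412

Work:
Check pure NE:
(New, New): (34, 34) - no unilateral deviation beneficial
(Old, Old): (15, 15) - no unilateral deviation beneficial
Mixed NE: P1 plays New with p = 0.4412, P2 plays New with q = 0.4412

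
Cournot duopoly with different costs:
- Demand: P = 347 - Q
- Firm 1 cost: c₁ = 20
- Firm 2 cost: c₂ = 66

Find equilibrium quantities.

q₁* = 124.33, q₂* = 78.33

Work:
Reaction: q₁ = (347 - 20 - q₂)/2
Reaction: q₂ = (347 - 66 - q₁)/2
Solve simultaneously:
q₁* = (347 - 2×20 + 66)/3 = 124.33
q₂* = (347 - 2×66 + 20)/3 = 78.33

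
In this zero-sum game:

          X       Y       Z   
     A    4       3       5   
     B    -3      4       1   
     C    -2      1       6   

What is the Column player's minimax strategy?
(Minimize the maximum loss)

Column should play X or Y (all achieve the minimum), value = 4

Work:
Column player minimizes Row's maximum payoff:
Column X: max payoff to Row = 4
Column Y: max payoff to Row = 4
Column Z: max payoff to Row = 6
Minimum is 4, achieved by columns X, Y (tied).
Each of X or Y is a minimax strategy.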